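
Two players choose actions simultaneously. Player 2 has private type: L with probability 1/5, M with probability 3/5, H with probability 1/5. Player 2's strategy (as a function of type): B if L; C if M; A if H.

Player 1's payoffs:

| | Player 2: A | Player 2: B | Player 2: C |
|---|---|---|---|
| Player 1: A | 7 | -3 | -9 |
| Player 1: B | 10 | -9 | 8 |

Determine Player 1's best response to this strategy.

E[A] = 1/5·(-3) + 3/5·(-9) + 1/5·(7) = -23/5
E[B] = 1/5·(-9) + 3/5·(8) + 1/5·(10) = 5
Best response: B (5 is the largest).

B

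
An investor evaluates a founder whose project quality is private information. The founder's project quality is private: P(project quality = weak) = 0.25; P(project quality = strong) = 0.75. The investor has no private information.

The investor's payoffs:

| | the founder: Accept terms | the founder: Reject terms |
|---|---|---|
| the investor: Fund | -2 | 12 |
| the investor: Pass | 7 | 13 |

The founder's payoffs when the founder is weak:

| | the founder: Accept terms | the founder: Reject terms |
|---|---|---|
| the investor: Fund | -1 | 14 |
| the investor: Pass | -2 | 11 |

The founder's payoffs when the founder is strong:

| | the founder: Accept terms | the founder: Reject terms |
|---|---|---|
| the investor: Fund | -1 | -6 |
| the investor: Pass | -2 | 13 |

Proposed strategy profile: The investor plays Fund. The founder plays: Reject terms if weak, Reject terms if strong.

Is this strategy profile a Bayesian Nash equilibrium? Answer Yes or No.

The investor plays Fund: E[Fund] = 0.25·(12) + 0.75·(12) = 12; E[Pass] = 13. Not best-responding. ✗
The founder (project quality weak), facing Fund: Accept terms gives -1, Reject terms gives 14. Proposed Reject terms is best. ✓
The founder (project quality strong), facing Fund: Accept terms gives -1, Reject terms gives -6. Proposed Reject terms is not best — profitable deviation exists. ✗

No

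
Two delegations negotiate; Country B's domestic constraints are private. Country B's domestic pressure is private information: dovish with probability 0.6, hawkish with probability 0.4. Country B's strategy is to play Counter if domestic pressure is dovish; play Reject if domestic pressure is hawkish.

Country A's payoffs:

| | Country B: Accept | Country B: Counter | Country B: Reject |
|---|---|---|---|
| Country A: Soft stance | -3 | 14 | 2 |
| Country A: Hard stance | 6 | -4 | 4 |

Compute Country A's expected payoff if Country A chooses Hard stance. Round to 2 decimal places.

Take the expectation over Country B's domestic pressure, weighting each type's action by its prior probability.
E[Hard stance] = 0.6·(-4) + 0.4·4 = (-2.4) + 1.6 = -0.8

-0.80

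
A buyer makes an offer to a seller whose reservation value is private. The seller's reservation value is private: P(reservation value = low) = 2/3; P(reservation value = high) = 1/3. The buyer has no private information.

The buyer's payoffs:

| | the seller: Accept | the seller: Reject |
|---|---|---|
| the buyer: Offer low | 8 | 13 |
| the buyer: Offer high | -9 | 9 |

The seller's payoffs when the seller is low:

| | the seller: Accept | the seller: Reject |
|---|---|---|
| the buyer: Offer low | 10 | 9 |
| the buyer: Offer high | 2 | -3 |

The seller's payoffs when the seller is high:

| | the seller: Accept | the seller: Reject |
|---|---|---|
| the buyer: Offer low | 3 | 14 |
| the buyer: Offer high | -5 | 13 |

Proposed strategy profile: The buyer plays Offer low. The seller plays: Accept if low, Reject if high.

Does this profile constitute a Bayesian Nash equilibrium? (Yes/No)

Yes

The buyer plays Offer low: E[Offer low] = 2/3·(8) + 1/3·(13) = 29/3; E[Offer high] = -3. Best-responding. ✓
The seller (reservation value low), facing Offer low: Accept gives 10, Reject gives 9. Proposed Accept is best. ✓
The seller (reservation value high), facing Offer low: Accept gives 3, Reject gives 14. Proposed Reject is best. ✓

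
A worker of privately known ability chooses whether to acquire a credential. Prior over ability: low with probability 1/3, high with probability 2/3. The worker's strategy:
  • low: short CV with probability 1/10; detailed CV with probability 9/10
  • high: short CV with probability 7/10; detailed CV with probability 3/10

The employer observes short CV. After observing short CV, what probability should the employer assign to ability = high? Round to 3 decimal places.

P(short CV) = (1/3)·(1/10) + (2/3)·(7/10) = 1/2
P(high | short CV) = ((2/3)·(7/10)) / (1/2) = (7/15) / (1/2) = 14/15

0.933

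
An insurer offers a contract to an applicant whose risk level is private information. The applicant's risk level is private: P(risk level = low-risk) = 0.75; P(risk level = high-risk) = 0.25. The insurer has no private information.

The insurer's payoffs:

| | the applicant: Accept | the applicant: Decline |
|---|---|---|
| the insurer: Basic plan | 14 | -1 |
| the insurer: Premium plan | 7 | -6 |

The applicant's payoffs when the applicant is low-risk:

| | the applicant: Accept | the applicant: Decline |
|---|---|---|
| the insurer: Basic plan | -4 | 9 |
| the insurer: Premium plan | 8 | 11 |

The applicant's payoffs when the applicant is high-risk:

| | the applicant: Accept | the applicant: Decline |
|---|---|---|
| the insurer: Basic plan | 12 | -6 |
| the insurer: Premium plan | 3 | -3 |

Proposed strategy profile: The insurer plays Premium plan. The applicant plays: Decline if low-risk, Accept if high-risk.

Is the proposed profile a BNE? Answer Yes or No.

The insurer plays Premium plan: E[Premium plan] = 0.75·(-6) + 0.25·(7) = -2.75; E[Basic plan] = 2.75. Not best-responding. ✗
The applicant (risk level low-risk), facing Premium plan: Accept gives 8, Decline gives 11. Proposed Decline is best. ✓
The applicant (risk level high-risk), facing Premium plan: Accept gives 3, Decline gives -3. Proposed Accept is best. ✓

No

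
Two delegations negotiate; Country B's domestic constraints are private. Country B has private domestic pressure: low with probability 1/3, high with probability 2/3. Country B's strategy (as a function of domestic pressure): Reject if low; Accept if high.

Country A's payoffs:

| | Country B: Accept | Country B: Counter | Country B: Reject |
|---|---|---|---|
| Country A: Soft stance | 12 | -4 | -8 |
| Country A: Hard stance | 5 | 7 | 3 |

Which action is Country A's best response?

E[Soft stance] = 1/3·(-8) + 2/3·(12) = 16/3
E[Hard stance] = 1/3·(3) + 2/3·(5) = 13/3
Best response: Soft stance (16/3 is the largest).

Soft stance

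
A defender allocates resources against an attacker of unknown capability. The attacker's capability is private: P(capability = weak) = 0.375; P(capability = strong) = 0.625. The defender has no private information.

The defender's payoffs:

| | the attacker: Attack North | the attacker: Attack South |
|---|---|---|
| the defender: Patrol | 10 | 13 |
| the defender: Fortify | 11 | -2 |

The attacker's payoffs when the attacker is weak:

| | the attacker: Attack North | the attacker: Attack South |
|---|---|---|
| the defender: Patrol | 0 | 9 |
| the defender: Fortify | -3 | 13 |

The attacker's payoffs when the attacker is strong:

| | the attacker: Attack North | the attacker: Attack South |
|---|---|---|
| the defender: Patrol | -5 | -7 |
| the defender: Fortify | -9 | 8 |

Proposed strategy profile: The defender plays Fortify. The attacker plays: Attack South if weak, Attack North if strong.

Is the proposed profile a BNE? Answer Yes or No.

No

The defender plays Fortify: E[Fortify] = 0.375·(-2) + 0.625·(11) = 6.125; E[Patrol] = 11.125. Not best-responding. ✗
The attacker (capability weak), facing Fortify: Attack North gives -3, Attack South gives 13. Proposed Attack South is best. ✓
The attacker (capability strong), facing Fortify: Attack North gives -9, Attack South gives 8. Proposed Attack North is not best — profitable deviation exists. ✗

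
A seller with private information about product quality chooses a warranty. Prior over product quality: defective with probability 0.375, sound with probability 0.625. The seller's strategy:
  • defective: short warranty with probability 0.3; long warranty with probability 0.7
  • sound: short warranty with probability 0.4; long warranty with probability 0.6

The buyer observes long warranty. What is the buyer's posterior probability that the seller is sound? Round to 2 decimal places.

0.59

P(long warranty) = 0.375·0.7 + 0.625·0.6 = 0.6375
P(sound | long warranty) = (0.625·0.6) / 0.6375 = 0.375 / 0.6375 = 0.588235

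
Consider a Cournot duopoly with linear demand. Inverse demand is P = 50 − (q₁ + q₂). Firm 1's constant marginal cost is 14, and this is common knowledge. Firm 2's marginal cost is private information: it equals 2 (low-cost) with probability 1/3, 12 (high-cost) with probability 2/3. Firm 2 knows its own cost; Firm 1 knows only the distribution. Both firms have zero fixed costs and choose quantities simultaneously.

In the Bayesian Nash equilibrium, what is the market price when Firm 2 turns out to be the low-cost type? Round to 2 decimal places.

Type-c best response for Firm 2: q₂(c) = (50 − c)/2 − q₁/2.
Firm 1 maximizes expected profit; its first-order condition is 50 − 2q₁ − E[q₂] − 14 = 0.
Substituting E[q₂] and solving: E[c₂] = 8.66667, so q₁ = (50 − 2·14 + 8.66667)/3 = 10.2222.
q₂(low-cost) = 18.8889, so P = 50 − (10.2222 + 18.8889) = 20.8889.

20.89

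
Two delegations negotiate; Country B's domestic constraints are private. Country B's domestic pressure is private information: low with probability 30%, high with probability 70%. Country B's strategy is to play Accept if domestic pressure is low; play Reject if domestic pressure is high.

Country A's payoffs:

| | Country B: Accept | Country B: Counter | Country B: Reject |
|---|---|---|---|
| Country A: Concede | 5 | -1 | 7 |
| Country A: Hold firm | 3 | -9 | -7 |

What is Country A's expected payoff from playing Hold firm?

-4

E[Hold firm] = 0.3·3 + 0.7·(-7) = 0.9 + (-4.9) = -4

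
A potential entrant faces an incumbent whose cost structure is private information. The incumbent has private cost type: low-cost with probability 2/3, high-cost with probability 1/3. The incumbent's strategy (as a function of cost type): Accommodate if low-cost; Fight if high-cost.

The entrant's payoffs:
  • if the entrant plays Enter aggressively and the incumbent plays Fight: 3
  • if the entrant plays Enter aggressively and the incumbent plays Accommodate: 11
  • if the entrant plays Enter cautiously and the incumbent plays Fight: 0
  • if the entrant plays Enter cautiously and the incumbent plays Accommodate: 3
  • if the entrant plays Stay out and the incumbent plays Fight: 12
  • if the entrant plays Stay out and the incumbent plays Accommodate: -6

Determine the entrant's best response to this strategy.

Enter aggressively

E[Enter aggressively] = 2/3·(11) + 1/3·(3) = 25/3
E[Enter cautiously] = 2/3·(3) + 1/3·(0) = 2
E[Stay out] = 2/3·(-6) + 1/3·(12) = 0
Best response: Enter aggressively (25/3 is the largest).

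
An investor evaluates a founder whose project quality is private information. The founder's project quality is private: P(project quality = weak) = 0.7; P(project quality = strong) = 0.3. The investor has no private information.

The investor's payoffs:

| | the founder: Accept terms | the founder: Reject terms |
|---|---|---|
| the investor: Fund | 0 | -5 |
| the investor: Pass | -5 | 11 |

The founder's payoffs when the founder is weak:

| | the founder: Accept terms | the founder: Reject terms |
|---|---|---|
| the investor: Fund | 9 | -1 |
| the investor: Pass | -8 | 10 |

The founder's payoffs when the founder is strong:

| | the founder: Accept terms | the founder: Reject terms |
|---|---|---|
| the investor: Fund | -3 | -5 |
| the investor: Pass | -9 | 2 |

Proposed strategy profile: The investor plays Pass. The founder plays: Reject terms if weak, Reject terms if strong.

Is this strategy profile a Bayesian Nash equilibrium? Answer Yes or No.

A profile is a BNE iff every type of every player is best-responding given beliefs about the other side.
The investor plays Pass: E[Pass] = 0.7·(11) + 0.3·(11) = 11; E[Fund] = -5. Best-responding. ✓
The founder (project quality weak), facing Pass: Accept terms gives -8, Reject terms gives 10. Proposed Reject terms is best. ✓
The founder (project quality strong), facing Pass: Accept terms gives -9, Reject terms gives 2. Proposed Reject terms is best. ✓

Yes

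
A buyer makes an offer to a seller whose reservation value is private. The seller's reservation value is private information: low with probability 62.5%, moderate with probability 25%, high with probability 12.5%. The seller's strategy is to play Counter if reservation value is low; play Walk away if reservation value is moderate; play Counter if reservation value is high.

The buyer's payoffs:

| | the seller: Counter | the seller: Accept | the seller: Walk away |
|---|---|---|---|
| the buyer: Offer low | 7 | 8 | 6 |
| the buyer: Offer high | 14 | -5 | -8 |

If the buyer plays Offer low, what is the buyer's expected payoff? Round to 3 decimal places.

6.750

Take the expectation over the seller's reservation value, weighting each type's action by its prior probability.
E[Offer low] = 0.625·7 + 0.25·6 + 0.125·7 = 4.375 + 1.5 + 0.875 = 6.75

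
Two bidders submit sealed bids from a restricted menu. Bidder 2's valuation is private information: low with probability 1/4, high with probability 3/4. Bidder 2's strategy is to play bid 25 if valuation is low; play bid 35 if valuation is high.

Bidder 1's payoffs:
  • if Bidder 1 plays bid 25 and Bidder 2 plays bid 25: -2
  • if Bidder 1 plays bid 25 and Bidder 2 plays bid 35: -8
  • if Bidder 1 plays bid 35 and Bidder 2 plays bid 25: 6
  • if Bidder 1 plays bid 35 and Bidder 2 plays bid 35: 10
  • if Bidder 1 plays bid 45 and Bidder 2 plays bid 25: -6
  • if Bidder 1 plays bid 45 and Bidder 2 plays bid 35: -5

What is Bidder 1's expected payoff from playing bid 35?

E[bid 35] = 1/4·6 + 3/4·10 = 3/2 + 15/2 = 9

9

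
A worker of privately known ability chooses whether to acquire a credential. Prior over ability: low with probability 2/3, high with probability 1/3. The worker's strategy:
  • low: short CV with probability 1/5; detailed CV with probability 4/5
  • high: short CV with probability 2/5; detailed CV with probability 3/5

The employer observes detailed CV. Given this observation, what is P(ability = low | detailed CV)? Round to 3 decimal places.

0.727

P(detailed CV) = (2/3)·(4/5) + (1/3)·(3/5) = 11/15
P(low | detailed CV) = ((2/3)·(4/5)) / (11/15) = (8/15) / (11/15) = 8/11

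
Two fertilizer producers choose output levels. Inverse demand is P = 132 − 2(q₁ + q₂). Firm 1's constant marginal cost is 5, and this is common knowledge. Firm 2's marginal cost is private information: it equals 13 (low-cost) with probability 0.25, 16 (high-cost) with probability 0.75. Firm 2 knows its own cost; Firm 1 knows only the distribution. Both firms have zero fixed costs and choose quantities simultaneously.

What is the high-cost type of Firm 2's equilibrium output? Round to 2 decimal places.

17.56

Type-c best response for Firm 2: q₂(c) = (132 − c)/4 − q₁/2.
Firm 1 maximizes expected profit; its first-order condition is 132 − 4q₁ − 2E[q₂] − 5 = 0.
Substituting E[q₂] and solving: E[c₂] = 15.25, so q₁ = (132 − 2·5 + 15.25)/6 = 22.875.
q₂(high-cost) = (132 − 16 − 2·22.875)/4 = 17.5625.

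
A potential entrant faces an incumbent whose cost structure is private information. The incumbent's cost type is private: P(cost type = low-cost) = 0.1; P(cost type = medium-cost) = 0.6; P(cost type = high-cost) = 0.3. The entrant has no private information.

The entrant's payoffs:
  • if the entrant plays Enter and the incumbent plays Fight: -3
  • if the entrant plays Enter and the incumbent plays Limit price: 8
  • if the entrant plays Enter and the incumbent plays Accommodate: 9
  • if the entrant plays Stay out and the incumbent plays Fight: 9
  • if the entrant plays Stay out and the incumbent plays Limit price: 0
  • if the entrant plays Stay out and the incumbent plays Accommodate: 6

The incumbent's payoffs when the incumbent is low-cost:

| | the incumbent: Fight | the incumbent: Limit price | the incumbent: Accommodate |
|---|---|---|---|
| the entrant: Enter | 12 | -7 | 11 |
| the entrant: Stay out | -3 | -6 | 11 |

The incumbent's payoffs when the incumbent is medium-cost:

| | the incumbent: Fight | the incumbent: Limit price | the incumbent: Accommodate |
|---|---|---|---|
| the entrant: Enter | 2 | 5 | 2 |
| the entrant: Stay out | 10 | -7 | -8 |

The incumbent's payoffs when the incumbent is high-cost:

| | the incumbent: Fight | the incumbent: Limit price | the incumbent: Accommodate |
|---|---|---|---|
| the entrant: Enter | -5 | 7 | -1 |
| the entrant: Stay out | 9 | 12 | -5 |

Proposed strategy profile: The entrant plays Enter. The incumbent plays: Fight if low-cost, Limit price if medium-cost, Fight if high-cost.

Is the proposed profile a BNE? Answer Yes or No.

No

A profile is a BNE iff every type of every player is best-responding given beliefs about the other side.
The entrant plays Enter: E[Enter] = 0.1·(-3) + 0.6·(8) + 0.3·(-3) = 3.6; E[Stay out] = 3.6. Best-responding. ✓
The incumbent (cost type low-cost), facing Enter: Fight gives 12, Limit price gives -7, Accommodate gives 11. Proposed Fight is best. ✓
The incumbent (cost type medium-cost), facing Enter: Fight gives 2, Limit price gives 5, Accommodate gives 2. Proposed Limit price is best. ✓
The incumbent (cost type high-cost), facing Enter: Fight gives -5, Limit price gives 7, Accommodate gives -1. Proposed Fight is not best — profitable deviation exists. ✗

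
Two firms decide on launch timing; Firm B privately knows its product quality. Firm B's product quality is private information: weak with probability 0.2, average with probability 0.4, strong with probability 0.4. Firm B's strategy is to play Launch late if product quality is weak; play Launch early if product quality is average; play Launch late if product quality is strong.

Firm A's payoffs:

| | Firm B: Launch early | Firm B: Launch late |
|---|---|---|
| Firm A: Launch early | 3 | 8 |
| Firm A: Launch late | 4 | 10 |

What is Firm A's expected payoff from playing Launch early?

6

Take the expectation over Firm B's product quality, weighting each type's action by its prior probability.
E[Launch early] = 0.2·8 + 0.4·3 + 0.4·8 = 1.6 + 1.2 + 3.2 = 6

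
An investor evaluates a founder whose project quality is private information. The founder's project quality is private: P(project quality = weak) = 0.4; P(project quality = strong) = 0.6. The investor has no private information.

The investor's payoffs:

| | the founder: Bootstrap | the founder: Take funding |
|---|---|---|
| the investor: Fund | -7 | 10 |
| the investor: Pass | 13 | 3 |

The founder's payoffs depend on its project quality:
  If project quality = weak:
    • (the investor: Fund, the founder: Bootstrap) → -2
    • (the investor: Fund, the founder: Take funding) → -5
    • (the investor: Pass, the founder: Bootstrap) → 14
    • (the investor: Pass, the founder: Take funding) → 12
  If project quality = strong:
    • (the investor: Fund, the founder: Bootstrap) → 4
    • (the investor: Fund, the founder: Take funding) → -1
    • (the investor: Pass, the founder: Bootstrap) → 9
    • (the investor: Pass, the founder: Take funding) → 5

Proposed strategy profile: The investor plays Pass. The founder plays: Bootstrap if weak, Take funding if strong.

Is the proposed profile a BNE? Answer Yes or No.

The investor plays Pass: E[Pass] = 0.4·(13) + 0.6·(3) = 7; E[Fund] = 3.2. Best-responding. ✓
The founder (project quality weak), facing Pass: Bootstrap gives 14, Take funding gives 12. Proposed Bootstrap is best. ✓
The founder (project quality strong), facing Pass: Bootstrap gives 9, Take funding gives 5. Proposed Take funding is not best — profitable deviation exists. ✗

No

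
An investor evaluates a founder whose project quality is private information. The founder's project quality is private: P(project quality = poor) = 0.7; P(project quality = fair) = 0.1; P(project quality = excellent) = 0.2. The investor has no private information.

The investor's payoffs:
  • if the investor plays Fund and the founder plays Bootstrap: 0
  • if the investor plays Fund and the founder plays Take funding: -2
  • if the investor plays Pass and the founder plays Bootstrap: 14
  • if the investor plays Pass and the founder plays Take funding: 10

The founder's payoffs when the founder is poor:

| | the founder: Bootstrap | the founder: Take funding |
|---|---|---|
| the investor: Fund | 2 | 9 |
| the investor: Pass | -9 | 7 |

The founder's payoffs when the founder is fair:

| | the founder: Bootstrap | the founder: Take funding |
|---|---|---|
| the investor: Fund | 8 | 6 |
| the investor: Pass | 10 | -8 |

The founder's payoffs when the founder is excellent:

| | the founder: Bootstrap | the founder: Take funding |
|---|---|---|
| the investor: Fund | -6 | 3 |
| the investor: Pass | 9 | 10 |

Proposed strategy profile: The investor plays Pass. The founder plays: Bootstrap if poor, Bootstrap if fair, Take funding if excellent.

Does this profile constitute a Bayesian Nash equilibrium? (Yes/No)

No

The investor plays Pass: E[Pass] = 0.7·(14) + 0.1·(14) + 0.2·(10) = 13.2; E[Fund] = -0.4. Best-responding. ✓
The founder (project quality poor), facing Pass: Bootstrap gives -9, Take funding gives 7. Proposed Bootstrap is not best — profitable deviation exists. ✗
The founder (project quality fair), facing Pass: Bootstrap gives 10, Take funding gives -8. Proposed Bootstrap is best. ✓
The founder (project quality excellent), facing Pass: Bootstrap gives 9, Take funding gives 10. Proposed Take funding is best. ✓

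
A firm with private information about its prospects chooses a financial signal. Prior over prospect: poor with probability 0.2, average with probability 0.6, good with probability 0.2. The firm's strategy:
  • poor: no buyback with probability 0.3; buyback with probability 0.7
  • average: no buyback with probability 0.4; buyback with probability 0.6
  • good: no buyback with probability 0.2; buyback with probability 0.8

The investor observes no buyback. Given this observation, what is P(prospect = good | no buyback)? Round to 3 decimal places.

Apply Bayes' rule using the sender's strategy as the likelihood.
P(no buyback) = 0.2·0.3 + 0.6·0.4 + 0.2·0.2 = 0.34
P(good | no buyback) = (0.2·0.2) / 0.34 = 0.04 / 0.34 = 0.117647

0.118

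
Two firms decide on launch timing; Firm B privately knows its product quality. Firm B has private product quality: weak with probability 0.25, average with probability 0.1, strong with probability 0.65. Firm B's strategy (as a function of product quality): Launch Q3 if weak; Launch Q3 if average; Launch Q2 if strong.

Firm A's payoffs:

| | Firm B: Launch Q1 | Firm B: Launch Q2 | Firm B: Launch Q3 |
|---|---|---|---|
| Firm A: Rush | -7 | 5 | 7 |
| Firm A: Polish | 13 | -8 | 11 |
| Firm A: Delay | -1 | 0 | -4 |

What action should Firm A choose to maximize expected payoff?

Rush

E[Rush] = 0.25·(7) + 0.1·(7) + 0.65·(5) = 5.7
E[Polish] = 0.25·(11) + 0.1·(11) + 0.65·(-8) = -1.35
E[Delay] = 0.25·(-4) + 0.1·(-4) + 0.65·(0) = -1.4
Best response: Rush (5.7 is the largest).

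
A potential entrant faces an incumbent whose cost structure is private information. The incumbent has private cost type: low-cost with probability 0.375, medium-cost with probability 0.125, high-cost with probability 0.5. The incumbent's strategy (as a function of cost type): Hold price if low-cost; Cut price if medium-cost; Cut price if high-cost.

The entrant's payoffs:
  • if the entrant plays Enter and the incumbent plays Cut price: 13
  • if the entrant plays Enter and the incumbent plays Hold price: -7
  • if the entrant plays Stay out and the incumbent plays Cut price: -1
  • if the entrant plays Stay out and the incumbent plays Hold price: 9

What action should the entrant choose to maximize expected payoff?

Enter

Compute the entrant's expected payoff for each action, taking the expectation over the incumbent's type.
E[Enter] = 0.375·(-7) + 0.125·(13) + 0.5·(13) = 5.5
E[Stay out] = 0.375·(9) + 0.125·(-1) + 0.5·(-1) = 2.75
Best response: Enter (5.5 is the largest).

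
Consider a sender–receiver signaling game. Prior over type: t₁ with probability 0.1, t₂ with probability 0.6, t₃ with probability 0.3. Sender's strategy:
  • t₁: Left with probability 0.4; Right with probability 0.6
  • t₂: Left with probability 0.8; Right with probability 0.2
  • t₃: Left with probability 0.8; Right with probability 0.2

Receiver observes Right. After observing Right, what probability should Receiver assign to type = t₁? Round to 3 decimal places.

P(Right) = 0.1·0.6 + 0.6·0.2 + 0.3·0.2 = 0.24
P(t₁ | Right) = (0.1·0.6) / 0.24 = 0.06 / 0.24 = 0.25

0.250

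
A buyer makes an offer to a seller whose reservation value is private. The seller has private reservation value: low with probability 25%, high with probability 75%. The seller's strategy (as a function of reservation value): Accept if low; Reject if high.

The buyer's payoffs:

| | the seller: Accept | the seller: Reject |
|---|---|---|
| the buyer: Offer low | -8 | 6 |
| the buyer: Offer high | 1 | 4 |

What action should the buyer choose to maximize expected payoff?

E[Offer low] = 0.25·(-8) + 0.75·(6) = 2.5
E[Offer high] = 0.25·(1) + 0.75·(4) = 3.25
Best response: Offer high (3.25 is the largest).

Offer high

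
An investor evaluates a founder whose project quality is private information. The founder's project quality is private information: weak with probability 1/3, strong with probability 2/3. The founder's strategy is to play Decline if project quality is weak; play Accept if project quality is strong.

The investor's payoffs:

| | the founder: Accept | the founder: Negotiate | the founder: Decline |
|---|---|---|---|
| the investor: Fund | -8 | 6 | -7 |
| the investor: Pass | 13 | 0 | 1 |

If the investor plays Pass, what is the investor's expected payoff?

9

E[Pass] = 1/3·1 + 2/3·13 = 1/3 + 26/3 = 9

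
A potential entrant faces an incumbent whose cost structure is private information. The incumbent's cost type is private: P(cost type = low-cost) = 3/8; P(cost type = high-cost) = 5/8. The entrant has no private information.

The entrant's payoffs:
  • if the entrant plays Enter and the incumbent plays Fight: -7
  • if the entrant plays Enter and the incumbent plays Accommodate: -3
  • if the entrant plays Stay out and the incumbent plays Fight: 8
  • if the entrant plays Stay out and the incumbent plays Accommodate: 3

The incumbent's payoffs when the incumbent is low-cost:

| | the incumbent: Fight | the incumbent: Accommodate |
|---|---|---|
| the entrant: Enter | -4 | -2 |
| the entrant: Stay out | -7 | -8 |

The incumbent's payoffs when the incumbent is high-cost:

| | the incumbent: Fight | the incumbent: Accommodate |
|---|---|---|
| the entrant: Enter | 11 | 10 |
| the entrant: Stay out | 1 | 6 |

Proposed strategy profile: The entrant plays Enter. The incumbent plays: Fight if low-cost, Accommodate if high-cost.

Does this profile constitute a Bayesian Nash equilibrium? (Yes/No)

The entrant plays Enter: E[Enter] = 3/8·(-7) + 5/8·(-3) = -9/2; E[Stay out] = 39/8. Not best-responding. ✗
The incumbent (cost type low-cost), facing Enter: Fight gives -4, Accommodate gives -2. Proposed Fight is not best — profitable deviation exists. ✗
The incumbent (cost type high-cost), facing Enter: Fight gives 11, Accommodate gives 10. Proposed Accommodate is not best — profitable deviation exists. ✗

No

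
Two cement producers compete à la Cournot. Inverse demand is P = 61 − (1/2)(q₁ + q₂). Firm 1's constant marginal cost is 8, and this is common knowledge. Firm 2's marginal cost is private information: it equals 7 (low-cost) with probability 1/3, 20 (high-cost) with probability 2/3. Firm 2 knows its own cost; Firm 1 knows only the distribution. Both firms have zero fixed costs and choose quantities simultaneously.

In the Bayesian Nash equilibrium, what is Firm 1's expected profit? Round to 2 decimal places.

817.88

Firm 2 with cost c maximizes (61 − (1/2)(q₁+q₂) − c)·q₂, giving q₂(c) = (61 − c − (1/2)q₁).
E[c₂] = 1/3·7 + 2/3·20 = 15.6667
Firm 1's FOC against E[q₂] yields q₁ = (61 − 2·8 + E[c₂])/(3/2) = (61 − 16 + 15.6667)/(3/2) = 40.4444.
E[P] = 61 − (1/2)·(q₁ + E[q₂]) = 28.2222; Firm 1's expected profit = (E[P] − 8)·q₁ = (28.2222 − 8)·40.4444 = 817.877.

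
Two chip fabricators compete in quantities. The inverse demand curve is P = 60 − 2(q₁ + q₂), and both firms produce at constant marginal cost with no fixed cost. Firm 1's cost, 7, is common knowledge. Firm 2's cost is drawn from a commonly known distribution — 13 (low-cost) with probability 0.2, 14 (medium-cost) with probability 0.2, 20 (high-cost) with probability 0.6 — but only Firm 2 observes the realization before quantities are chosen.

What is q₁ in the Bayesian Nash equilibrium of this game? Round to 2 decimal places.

10.57

Firm 2 with cost c maximizes (60 − 2(q₁+q₂) − c)·q₂, giving q₂(c) = (60 − c − 2q₁)/4.
E[c₂] = 0.2·13 + 0.2·14 + 0.6·20 = 17.4
Firm 1's FOC against E[q₂] yields q₁ = (60 − 2·7 + E[c₂])/6 = (60 − 14 + 17.4)/6 = 10.5667.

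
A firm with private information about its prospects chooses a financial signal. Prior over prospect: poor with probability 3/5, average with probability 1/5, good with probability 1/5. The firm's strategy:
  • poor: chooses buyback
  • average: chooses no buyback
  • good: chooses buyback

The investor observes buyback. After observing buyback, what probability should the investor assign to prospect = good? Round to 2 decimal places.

0.25

Apply Bayes' rule using the sender's strategy as the likelihood.
P(buyback) = (3/5)·1 + (1/5)·0 + (1/5)·1 = 4/5
P(good | buyback) = ((1/5)·1) / (4/5) = (1/5) / (4/5) = 1/4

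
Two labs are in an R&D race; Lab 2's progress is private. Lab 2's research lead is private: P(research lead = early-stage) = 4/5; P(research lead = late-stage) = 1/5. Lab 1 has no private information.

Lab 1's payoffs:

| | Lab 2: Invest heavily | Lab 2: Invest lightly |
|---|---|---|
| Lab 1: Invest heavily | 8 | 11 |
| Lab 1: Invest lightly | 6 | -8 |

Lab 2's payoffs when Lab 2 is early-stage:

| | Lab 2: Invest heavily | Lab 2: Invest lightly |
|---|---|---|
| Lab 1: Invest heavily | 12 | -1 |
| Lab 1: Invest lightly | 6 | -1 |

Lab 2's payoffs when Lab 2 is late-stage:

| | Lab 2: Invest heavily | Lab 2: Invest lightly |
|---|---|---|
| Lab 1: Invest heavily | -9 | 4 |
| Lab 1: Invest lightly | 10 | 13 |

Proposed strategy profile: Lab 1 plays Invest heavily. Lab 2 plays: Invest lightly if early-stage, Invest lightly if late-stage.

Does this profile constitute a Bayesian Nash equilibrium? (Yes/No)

No

A profile is a BNE iff every type of every player is best-responding given beliefs about the other side.
Lab 1 plays Invest heavily: E[Invest heavily] = 4/5·(11) + 1/5·(11) = 11; E[Invest lightly] = -8. Best-responding. ✓
Lab 2 (research lead early-stage), facing Invest heavily: Invest heavily gives 12, Invest lightly gives -1. Proposed Invest lightly is not best — profitable deviation exists. ✗
Lab 2 (research lead late-stage), facing Invest heavily: Invest heavily gives -9, Invest lightly gives 4. Proposed Invest lightly is best. ✓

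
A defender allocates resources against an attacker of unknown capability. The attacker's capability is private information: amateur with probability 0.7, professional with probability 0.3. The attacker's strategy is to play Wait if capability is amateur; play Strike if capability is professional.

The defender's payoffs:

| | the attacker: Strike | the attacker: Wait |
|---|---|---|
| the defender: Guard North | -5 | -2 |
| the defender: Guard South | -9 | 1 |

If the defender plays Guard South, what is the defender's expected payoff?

E[Guard South] = 0.7·1 + 0.3·(-9) = 0.7 + (-2.7) = -2

-2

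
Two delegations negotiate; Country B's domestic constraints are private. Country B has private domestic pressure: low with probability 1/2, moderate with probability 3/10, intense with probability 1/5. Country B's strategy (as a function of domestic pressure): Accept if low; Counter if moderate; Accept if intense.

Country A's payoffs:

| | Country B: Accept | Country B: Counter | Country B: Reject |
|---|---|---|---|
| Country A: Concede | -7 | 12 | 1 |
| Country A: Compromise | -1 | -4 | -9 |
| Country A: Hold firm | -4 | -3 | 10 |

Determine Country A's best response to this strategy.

E[Concede] = 1/2·(-7) + 3/10·(12) + 1/5·(-7) = -13/10
E[Compromise] = 1/2·(-1) + 3/10·(-4) + 1/5·(-1) = -19/10
E[Hold firm] = 1/2·(-4) + 3/10·(-3) + 1/5·(-4) = -37/10
Best response: Concede (-13/10 is the largest).

Concede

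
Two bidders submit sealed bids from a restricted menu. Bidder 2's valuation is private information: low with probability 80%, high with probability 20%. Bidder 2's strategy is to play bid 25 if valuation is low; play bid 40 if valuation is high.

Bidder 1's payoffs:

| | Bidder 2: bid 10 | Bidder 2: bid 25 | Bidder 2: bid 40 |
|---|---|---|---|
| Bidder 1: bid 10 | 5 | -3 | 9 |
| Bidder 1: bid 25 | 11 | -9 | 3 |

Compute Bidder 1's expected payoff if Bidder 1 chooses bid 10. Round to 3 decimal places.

-0.600

E[bid 10] = 0.8·(-3) + 0.2·9 = (-2.4) + 1.8 = -0.6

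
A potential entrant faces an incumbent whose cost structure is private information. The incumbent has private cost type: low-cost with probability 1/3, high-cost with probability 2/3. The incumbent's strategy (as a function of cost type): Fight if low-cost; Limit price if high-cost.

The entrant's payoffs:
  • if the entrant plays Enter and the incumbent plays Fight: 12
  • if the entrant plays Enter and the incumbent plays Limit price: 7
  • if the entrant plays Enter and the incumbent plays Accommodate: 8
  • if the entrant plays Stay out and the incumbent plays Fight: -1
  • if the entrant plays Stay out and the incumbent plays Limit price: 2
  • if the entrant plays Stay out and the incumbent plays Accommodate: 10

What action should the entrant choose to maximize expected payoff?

Enter

E[Enter] = 1/3·(12) + 2/3·(7) = 26/3
E[Stay out] = 1/3·(-1) + 2/3·(2) = 1
Best response: Enter (26/3 is the largest).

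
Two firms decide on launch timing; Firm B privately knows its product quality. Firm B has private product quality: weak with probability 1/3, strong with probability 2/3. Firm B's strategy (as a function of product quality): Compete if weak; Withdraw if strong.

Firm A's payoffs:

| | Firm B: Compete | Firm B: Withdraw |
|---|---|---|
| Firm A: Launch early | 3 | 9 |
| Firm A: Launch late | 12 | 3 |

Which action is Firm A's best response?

E[Launch early] = 1/3·(3) + 2/3·(9) = 7
E[Launch late] = 1/3·(12) + 2/3·(3) = 6
Best response: Launch early (7 is the largest).

Launch early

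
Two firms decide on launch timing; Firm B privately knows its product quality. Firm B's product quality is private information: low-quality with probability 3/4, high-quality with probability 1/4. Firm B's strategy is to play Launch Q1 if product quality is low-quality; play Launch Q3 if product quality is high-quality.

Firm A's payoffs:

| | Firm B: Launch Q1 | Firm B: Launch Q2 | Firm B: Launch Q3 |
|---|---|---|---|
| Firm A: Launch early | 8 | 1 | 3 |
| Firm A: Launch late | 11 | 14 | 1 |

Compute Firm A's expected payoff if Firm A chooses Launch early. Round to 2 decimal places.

6.75

E[Launch early] = 3/4·8 + 1/4·3 = 6 + 3/4 = 27/4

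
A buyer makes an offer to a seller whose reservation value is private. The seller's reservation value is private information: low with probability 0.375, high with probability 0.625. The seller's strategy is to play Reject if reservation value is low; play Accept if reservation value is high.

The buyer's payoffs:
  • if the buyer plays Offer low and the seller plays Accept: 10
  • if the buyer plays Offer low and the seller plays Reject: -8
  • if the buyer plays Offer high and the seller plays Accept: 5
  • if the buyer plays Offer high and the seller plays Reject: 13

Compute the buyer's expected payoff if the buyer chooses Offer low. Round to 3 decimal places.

3.250

E[Offer low] = 0.375·(-8) + 0.625·10 = (-3) + 6.25 = 3.25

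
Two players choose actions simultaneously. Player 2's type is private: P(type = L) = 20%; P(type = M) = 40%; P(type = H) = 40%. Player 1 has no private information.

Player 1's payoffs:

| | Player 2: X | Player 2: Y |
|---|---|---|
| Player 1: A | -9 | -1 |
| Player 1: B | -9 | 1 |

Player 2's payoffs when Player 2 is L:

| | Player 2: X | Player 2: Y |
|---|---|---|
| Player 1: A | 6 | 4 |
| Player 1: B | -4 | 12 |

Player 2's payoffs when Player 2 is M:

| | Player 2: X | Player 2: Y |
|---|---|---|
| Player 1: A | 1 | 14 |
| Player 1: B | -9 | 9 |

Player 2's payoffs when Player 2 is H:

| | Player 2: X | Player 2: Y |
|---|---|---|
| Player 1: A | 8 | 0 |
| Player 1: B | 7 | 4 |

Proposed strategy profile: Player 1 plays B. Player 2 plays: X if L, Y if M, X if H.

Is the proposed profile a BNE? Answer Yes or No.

Player 1 plays B: E[B] = 0.2·(-9) + 0.4·(1) + 0.4·(-9) = -5; E[A] = -5.8. Best-responding. ✓
Player 2 (type L), facing B: X gives -4, Y gives 12. Proposed X is not best — profitable deviation exists. ✗
Player 2 (type M), facing B: X gives -9, Y gives 9. Proposed Y is best. ✓
Player 2 (type H), facing B: X gives 7, Y gives 4. Proposed X is best. ✓

No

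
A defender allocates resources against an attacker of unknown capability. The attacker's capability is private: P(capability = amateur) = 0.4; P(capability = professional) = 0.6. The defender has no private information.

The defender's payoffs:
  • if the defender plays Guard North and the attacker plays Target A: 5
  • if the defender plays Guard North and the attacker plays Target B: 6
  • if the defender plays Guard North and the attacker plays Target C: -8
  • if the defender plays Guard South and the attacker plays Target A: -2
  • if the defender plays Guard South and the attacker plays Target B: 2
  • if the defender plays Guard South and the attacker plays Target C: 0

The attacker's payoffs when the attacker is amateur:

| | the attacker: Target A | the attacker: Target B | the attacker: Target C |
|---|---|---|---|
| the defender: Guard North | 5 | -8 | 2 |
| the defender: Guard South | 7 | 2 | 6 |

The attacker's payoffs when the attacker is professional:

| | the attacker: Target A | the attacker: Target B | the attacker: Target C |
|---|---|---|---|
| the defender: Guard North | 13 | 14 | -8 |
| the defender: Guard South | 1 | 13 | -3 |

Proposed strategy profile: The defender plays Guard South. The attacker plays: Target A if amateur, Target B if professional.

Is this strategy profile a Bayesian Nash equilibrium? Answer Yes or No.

A profile is a BNE iff every type of every player is best-responding given beliefs about the other side.
The defender plays Guard South: E[Guard South] = 0.4·(-2) + 0.6·(2) = 0.4; E[Guard North] = 5.6. Not best-responding. ✗
The attacker (capability amateur), facing Guard South: Target A gives 7, Target B gives 2, Target C gives 6. Proposed Target A is best. ✓
The attacker (capability professional), facing Guard South: Target A gives 1, Target B gives 13, Target C gives -3. Proposed Target B is best. ✓

No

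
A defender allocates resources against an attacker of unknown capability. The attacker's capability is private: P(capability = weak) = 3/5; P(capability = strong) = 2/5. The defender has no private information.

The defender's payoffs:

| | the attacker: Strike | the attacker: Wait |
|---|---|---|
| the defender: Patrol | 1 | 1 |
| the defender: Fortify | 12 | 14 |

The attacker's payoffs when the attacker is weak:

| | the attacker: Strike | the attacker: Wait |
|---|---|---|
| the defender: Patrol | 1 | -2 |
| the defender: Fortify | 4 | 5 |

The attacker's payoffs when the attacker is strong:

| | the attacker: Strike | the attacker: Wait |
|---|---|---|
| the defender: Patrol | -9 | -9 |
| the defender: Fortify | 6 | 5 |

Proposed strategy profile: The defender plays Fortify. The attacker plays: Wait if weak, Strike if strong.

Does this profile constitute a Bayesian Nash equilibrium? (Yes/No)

Yes

The defender plays Fortify: E[Fortify] = 3/5·(14) + 2/5·(12) = 66/5; E[Patrol] = 1. Best-responding. ✓
The attacker (capability weak), facing Fortify: Strike gives 4, Wait gives 5. Proposed Wait is best. ✓
The attacker (capability strong), facing Fortify: Strike gives 6, Wait gives 5. Proposed Strike is best. ✓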